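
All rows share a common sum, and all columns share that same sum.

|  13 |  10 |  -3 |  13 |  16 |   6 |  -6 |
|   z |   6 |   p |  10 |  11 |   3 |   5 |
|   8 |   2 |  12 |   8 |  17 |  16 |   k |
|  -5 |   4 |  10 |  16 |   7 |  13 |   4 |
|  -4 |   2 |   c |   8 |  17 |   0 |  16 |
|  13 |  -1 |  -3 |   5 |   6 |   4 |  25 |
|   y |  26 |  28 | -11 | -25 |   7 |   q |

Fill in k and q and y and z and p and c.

k = -14, q = 19, y = 5, z = 19, p = -5, c = 10

Rows 1 and 4 both sum to 49, so that's the common total.
Row 5: -4 + 2 + 8 + 17 + 0 + 16 = 39, so its missing entry is 49 − 39 = 10.
Column 3: -3 + 12 + 10 + 10 − 3 + 28 = 54, so its missing entry is 49 − 54 = -5.
Row 2: 6 − 5 + 10 + 11 + 3 + 5 = 30, so its missing entry is 49 − 30 = 19.
Row 3: 8 + 2 + 12 + 8 + 17 + 16 = 63, so its missing entry is 49 − 63 = -14.
Column 1: 13 + 19 + 8 − 5 − 4 + 13 = 44, so its missing entry is 49 − 44 = 5.
Row 7: 5 + 26 + 28 − 11 − 25 + 7 = 30, so its missing entry is 49 − 30 = 19.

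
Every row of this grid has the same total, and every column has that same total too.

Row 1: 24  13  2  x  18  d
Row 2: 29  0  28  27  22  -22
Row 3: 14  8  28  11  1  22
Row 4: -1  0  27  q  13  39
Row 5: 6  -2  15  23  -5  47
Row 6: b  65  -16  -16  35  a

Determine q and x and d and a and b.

q = 6, x = 33, d = -6, a = 4, b = 12

Rows 2 and 3 both sum to 84, so that's the common total.
Row 4: -1 + 0 + 27 + 13 + 39 = 78, so its missing entry is 84 − 78 = 6.
Column 4: 27 + 11 + 6 + 23 − 16 = 51, so its missing entry is 84 − 51 = 33.
Column 1: 24 + 29 + 14 − 1 + 6 = 72, so its missing entry is 84 − 72 = 12.
Row 6: 12 + 65 − 16 − 16 + 35 = 80, so its missing entry is 84 − 80 = 4.
Row 1: 24 + 13 + 2 + 33 + 18 = 90, so its missing entry is 84 − 90 = -6.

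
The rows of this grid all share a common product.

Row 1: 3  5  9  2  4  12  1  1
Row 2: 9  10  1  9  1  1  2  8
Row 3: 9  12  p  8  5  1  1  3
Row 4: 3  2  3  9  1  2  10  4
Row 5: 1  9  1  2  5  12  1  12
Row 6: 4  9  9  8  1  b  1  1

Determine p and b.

Rows 4 and 5 each multiply to 12960, so every row has product 12960.
Row 3: 9×12×8×5×1×1×3 = 12960, so the missing entry is 12960 ÷ 12960 = 1.
Row 6: 4×9×9×8×1×1×1 = 2592, so the missing entry is 12960 ÷ 2592 = 5.

p = 1, b = 5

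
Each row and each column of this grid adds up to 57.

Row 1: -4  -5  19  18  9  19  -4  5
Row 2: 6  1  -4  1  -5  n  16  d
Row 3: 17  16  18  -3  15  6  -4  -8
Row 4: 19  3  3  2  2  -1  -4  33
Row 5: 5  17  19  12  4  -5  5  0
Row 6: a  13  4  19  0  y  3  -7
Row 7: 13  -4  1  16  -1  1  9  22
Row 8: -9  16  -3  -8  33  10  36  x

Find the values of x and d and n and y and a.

Row 8 has -9 + 16 − 3 − 8 + 33 + 10 + 36 = 75; the blank must be 57 − 75 = -18.
Column 8 has 5 − 8 + 33 + 0 − 7 + 22 − 18 = 27; the blank must be 57 − 27 = 30.
Row 2 has 6 + 1 − 4 + 1 − 5 + 16 + 30 = 45; the blank must be 57 − 45 = 12.
Column 6 has 19 + 12 + 6 − 1 − 5 + 1 + 10 = 42; the blank must be 57 − 42 = 15.
Row 6 has 13 + 4 + 19 + 0 + 15 + 3 − 7 = 47; the blank must be 57 − 47 = 10.

x = -18, d = 30, n = 12, y = 15, a = 10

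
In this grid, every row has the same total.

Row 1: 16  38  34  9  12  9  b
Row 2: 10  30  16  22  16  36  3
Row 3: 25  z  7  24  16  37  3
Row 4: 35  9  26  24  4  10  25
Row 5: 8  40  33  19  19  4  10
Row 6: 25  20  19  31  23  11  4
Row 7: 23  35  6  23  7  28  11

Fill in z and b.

The complete rows each total 133.
Row 3 is missing 133 − 112 = 21 (since 25 + 7 + 24 + 16 + 37 + 3 = 112).
Row 1 is missing 133 − 118 = 15 (since 16 + 38 + 34 + 9 + 12 + 9 = 118).

z = 21, b = 15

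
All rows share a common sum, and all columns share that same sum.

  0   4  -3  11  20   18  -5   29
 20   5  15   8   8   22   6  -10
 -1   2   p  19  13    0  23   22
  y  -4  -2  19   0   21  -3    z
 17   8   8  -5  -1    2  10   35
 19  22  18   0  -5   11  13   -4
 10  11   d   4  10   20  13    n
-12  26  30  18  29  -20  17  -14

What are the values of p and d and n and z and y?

p = -4, d = 12, n = -6, z = 22, y = 21

Rows 1 and 2 both sum to 74, so that's the common total.
Column 1 has 0 + 20 − 1 + 17 + 19 + 10 − 12 = 53; the blank must be 74 − 53 = 21.
Row 4 has 21 − 4 − 2 + 19 + 0 + 21 − 3 = 52; the blank must be 74 − 52 = 22.
Column 8 has 29 − 10 + 22 + 22 + 35 − 4 − 14 = 80; the blank must be 74 − 80 = -6.
Row 7 has 10 + 11 + 4 + 10 + 20 + 13 − 6 = 62; the blank must be 74 − 62 = 12.
Row 3 has -1 + 2 + 19 + 13 + 0 + 23 + 22 = 78; the blank must be 74 − 78 = -4.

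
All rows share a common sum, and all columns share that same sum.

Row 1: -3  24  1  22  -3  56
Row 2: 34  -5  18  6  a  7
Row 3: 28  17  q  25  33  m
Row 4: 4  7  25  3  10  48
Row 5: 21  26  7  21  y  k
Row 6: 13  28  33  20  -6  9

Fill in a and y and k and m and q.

Rows 1 and 4 both sum to 97, so that's the common total.
The known cells in row 2 total 60, leaving 97 − 60 = 37 for the blank.
The known cells in column 5 total 71, leaving 97 − 71 = 26 for the blank.
The known cells in row 5 total 101, leaving 97 − 101 = -4 for the blank.
The known cells in column 3 total 84, leaving 97 − 84 = 13 for the blank.
The known cells in row 3 total 116, leaving 97 − 116 = -19 for the blank.

a = 37, y = 26, k = -4, m = -19, q = 13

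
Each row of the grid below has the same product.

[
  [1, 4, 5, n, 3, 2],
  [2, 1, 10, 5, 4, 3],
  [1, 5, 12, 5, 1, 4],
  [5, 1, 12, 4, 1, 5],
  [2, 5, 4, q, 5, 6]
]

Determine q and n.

q = 1, n = 10

Rows 3 and 4 each multiply to 1200, so every row has product 1200.
Row 5: 2×5×4×5×6 = 1200, so the missing entry is 1200 ÷ 1200 = 1.
Row 1: 1×4×5×3×2 = 120, so the missing entry is 1200 ÷ 120 = 10.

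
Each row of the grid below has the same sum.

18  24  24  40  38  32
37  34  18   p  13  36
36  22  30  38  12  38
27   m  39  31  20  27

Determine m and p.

m = 32, p = 38

Rows 1 and 3 both add up to 176, so every row sums to 176.
Row 4: 27 + 39 + 31 + 20 + 27 = 144, so the missing entry is 176 − 144 = 32.
Row 2: 37 + 34 + 18 + 13 + 36 = 138, so the missing entry is 176 − 138 = 38.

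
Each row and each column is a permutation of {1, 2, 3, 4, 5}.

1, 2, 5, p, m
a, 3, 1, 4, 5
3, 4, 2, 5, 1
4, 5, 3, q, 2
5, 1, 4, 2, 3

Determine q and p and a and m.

For row 2, column 1: row 2 already has {1, 3, 4, 5}; that leaves 2.
For row 4, column 4: row 4 already has {2, 3, 4, 5}; that leaves 1.
At (row 1, col 5): column 5 already has {1, 2, 3, 5}, so the value is 4.
At (row 1, col 4): row 1 already has {1, 2, 4, 5}, so the value is 3.

q = 1, p = 3, a = 2, m = 4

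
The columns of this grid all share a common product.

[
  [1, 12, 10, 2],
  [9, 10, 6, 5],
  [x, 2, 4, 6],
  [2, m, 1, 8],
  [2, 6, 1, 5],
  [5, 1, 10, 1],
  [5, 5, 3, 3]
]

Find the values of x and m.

x = 8, m = 1

Columns 3 and 4 each multiply to 7200, so every column has product 7200.
Column 1: 1×9×2×2×5×5 = 900, so the missing entry is 7200 ÷ 900 = 8.
Column 2: 12×10×2×6×1×5 = 7200, so the missing entry is 7200 ÷ 7200 = 1.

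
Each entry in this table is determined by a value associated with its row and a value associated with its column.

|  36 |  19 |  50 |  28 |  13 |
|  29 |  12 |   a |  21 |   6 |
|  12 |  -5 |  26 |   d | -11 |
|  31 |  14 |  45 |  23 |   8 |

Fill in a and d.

a = 43, d = 4

The difference between any two rows is the same in every column — this is an addition table with the headers hidden.
Row 2 minus row 1 is 6 − 13 = -7, so its entry in column 3 is 50 + (-7) = 43.
Row 3 minus row 1 is -11 − 13 = -24, so its entry in column 4 is 28 + (-24) = 4.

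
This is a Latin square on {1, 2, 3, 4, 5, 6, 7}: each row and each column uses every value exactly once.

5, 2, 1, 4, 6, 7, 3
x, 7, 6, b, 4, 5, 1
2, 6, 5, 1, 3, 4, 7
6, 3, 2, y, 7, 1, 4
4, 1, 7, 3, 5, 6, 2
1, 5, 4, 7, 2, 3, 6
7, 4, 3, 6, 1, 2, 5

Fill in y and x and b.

y = 5, x = 3, b = 2

At (row 2, col 1): column 1 already has {1, 2, 4, 5, 6, 7}, so the value is 3.
Cell (4,4): row 4 already has {1, 2, 3, 4, 6, 7} → 5.
For row 2, column 4: row 2 already has {1, 3, 4, 5, 6, 7}; that leaves 2.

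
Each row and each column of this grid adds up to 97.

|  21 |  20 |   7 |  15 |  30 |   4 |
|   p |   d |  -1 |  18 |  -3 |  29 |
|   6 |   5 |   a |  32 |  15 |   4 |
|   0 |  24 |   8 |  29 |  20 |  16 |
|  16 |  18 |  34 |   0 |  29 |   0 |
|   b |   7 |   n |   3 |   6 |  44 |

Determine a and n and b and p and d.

Column 2: 20 + 5 + 24 + 18 + 7 = 74, so its missing entry is 97 − 74 = 23.
Row 3: 6 + 5 + 32 + 15 + 4 = 62, so its missing entry is 97 − 62 = 35.
Row 2: 23 − 1 + 18 − 3 + 29 = 66, so its missing entry is 97 − 66 = 31.
Column 1: 21 + 31 + 6 + 0 + 16 = 74, so its missing entry is 97 − 74 = 23.
Row 6: 23 + 7 + 3 + 6 + 44 = 83, so its missing entry is 97 − 83 = 14.

a = 35, n = 14, b = 23, p = 31, d = 23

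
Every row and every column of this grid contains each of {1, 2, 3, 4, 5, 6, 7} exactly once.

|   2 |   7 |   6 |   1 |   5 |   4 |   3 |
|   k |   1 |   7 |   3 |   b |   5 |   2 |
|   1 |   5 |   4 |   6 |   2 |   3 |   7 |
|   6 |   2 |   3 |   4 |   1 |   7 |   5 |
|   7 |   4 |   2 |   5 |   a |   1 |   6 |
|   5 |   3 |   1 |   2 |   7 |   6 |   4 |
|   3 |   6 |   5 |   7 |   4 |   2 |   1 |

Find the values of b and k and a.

b = 6, k = 4, a = 3

At (row 2, col 1): column 1 already has {1, 2, 3, 5, 6, 7}, so the value is 4.
For row 5, column 5: row 5 already has {1, 2, 4, 5, 6, 7}; that leaves 3.
Cell (2,5): row 2 already has {1, 2, 3, 4, 5, 7} → 6.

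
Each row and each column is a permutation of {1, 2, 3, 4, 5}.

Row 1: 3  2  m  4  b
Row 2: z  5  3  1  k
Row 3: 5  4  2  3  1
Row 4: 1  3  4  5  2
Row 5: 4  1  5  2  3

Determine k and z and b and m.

k = 4, z = 2, b = 5, m = 1

At (row 2, col 1): column 1 already has {1, 3, 4, 5}, so the value is 2.
Cell (1,3): column 3 already has {2, 3, 4, 5} → 1.
Cell (1,5): row 1 already has {1, 2, 3, 4} → 5.
Cell (2,5): row 2 already has {1, 2, 3, 5} → 4.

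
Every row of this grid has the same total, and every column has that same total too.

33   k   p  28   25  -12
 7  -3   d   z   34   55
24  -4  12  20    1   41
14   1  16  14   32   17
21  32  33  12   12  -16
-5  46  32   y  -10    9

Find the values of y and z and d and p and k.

Rows 3 and 4 both sum to 94, so that's the common total.
The known cells in column 2 total 72, leaving 94 − 72 = 22 for the blank.
The known cells in row 1 total 96, leaving 94 − 96 = -2 for the blank.
The known cells in column 3 total 91, leaving 94 − 91 = 3 for the blank.
The known cells in row 6 total 72, leaving 94 − 72 = 22 for the blank.
The known cells in row 2 total 96, leaving 94 − 96 = -2 for the blank.

y = 22, z = -2, d = 3, p = -2, k = 22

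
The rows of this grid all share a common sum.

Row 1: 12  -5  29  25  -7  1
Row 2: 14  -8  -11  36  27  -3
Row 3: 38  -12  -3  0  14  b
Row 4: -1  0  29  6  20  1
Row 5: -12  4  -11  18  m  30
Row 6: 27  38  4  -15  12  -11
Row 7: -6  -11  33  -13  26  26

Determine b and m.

Rows 2 and 4 both add up to 55, so every row sums to 55.
Row 3: 38 − 12 − 3 + 0 + 14 = 37, so the missing entry is 55 − 37 = 18.
Row 5: -12 + 4 − 11 + 18 + 30 = 29, so the missing entry is 55 − 29 = 26.

b = 18, m = 26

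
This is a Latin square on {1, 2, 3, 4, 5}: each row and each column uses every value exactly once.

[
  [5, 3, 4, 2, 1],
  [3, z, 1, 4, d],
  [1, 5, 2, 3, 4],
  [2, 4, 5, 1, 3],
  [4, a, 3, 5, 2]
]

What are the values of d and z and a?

Cell (5,2): row 5 already has {2, 3, 4, 5} → 1.
For row 2, column 2: column 2 already has {1, 3, 4, 5}; that leaves 2.
For row 2, column 5: row 2 already has {1, 2, 3, 4}; that leaves 5.

d = 5, z = 2, a = 1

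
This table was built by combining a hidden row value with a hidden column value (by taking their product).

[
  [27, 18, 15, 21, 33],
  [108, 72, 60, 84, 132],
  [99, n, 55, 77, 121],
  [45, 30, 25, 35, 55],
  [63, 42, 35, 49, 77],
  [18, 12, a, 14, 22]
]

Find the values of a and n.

Each row is a constant multiple of every other row — this is a multiplication table with the headers hidden.
Row 6 is 18/27 = 2/3 times row 1, so its entry in column 3 is 15 × 2/3 = 10.
Row 3 is 99/27 = 11/3 times row 1, so its entry in column 2 is 18 × 11/3 = 66.

a = 10, n = 66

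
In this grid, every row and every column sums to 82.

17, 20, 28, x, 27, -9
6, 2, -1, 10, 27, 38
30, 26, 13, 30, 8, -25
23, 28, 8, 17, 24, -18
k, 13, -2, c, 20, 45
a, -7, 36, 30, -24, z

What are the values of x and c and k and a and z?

Column 6 has -9 + 38 − 25 − 18 + 45 = 31; the blank must be 82 − 31 = 51.
Row 1 has 17 + 20 + 28 + 27 − 9 = 83; the blank must be 82 − 83 = -1.
Column 4 has -1 + 10 + 30 + 17 + 30 = 86; the blank must be 82 − 86 = -4.
Row 5 has 13 − 2 − 4 + 20 + 45 = 72; the blank must be 82 − 72 = 10.
Row 6 has -7 + 36 + 30 − 24 + 51 = 86; the blank must be 82 − 86 = -4.

x = -1, c = -4, k = 10, a = -4, z = 51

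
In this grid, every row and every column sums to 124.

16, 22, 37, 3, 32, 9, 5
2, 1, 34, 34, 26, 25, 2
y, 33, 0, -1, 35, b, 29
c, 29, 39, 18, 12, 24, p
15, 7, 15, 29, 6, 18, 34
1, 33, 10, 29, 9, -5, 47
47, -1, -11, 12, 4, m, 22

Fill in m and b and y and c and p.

Row 7: 47 − 1 − 11 + 12 + 4 + 22 = 73, so its missing entry is 124 − 73 = 51.
Column 7: 5 + 2 + 29 + 34 + 47 + 22 = 139, so its missing entry is 124 − 139 = -15.
Row 4: 29 + 39 + 18 + 12 + 24 − 15 = 107, so its missing entry is 124 − 107 = 17.
Column 1: 16 + 2 + 17 + 15 + 1 + 47 = 98, so its missing entry is 124 − 98 = 26.
Row 3: 26 + 33 + 0 − 1 + 35 + 29 = 122, so its missing entry is 124 − 122 = 2.

m = 51, b = 2, y = 26, c = 17, p = -15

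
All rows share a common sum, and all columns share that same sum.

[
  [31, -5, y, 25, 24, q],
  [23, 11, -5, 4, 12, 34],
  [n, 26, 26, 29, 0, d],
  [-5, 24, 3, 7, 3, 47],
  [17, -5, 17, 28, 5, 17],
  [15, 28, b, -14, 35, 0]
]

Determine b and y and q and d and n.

b = 15, y = 23, q = -19, d = 0, n = -2

Rows 2 and 4 both sum to 79, so that's the common total.
The known cells in column 1 total 81, leaving 79 − 81 = -2 for the blank.
The known cells in row 3 total 79, leaving 79 − 79 = 0 for the blank.
The known cells in column 6 total 98, leaving 79 − 98 = -19 for the blank.
The known cells in row 1 total 56, leaving 79 − 56 = 23 for the blank.
The known cells in row 6 total 64, leaving 79 − 64 = 15 for the blank.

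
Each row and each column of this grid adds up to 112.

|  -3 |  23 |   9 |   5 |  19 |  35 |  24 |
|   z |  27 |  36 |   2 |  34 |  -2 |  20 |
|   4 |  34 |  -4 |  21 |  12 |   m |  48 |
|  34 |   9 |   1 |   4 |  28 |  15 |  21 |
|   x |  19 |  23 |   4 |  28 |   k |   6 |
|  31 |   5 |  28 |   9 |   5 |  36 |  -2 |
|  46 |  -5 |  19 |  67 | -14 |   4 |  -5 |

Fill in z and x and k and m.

Row 2: 27 + 36 + 2 + 34 − 2 + 20 = 117, so its missing entry is 112 − 117 = -5.
Column 1: -3 − 5 + 4 + 34 + 31 + 46 = 107, so its missing entry is 112 − 107 = 5.
Row 5: 5 + 19 + 23 + 4 + 28 + 6 = 85, so its missing entry is 112 − 85 = 27.
Row 3: 4 + 34 − 4 + 21 + 12 + 48 = 115, so its missing entry is 112 − 115 = -3.

z = -5, x = 5, k = 27, m = -3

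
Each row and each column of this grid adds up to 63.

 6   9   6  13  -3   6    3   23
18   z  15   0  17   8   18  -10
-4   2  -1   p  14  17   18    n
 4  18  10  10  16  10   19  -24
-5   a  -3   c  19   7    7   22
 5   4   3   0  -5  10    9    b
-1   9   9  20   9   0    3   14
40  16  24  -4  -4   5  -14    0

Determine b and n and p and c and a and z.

Row 2: 18 + 15 + 0 + 17 + 8 + 18 − 10 = 66, so its missing entry is 63 − 66 = -3.
Row 6: 5 + 4 + 3 + 0 − 5 + 10 + 9 = 26, so its missing entry is 63 − 26 = 37.
Column 8: 23 − 10 − 24 + 22 + 37 + 14 + 0 = 62, so its missing entry is 63 − 62 = 1.
Row 3: -4 + 2 − 1 + 14 + 17 + 18 + 1 = 47, so its missing entry is 63 − 47 = 16.
Column 4: 13 + 0 + 16 + 10 + 0 + 20 − 4 = 55, so its missing entry is 63 − 55 = 8.
Row 5: -5 − 3 + 8 + 19 + 7 + 7 + 22 = 55, so its missing entry is 63 − 55 = 8.

b = 37, n = 1, p = 16, c = 8, a = 8, z = -3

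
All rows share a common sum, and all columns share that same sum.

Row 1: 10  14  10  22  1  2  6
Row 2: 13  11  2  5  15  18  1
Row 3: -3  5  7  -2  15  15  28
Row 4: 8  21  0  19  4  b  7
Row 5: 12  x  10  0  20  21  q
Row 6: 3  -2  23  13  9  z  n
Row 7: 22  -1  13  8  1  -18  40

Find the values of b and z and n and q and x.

Rows 1 and 2 both sum to 65, so that's the common total.
The known cells in column 2 total 48, leaving 65 − 48 = 17 for the blank.
The known cells in row 5 total 80, leaving 65 − 80 = -15 for the blank.
The known cells in column 7 total 67, leaving 65 − 67 = -2 for the blank.
The known cells in row 6 total 44, leaving 65 − 44 = 21 for the blank.
The known cells in row 4 total 59, leaving 65 − 59 = 6 for the blank.

b = 6, z = 21, n = -2, q = -15, x = 17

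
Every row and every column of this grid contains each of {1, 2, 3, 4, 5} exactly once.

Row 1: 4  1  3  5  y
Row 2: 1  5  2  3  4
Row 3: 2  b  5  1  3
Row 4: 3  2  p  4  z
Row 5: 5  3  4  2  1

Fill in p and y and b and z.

For row 4, column 3: column 3 already has {2, 3, 4, 5}; that leaves 1.
Cell (1,5): row 1 already has {1, 3, 4, 5} → 2.
For row 3, column 2: row 3 already has {1, 2, 3, 5}; that leaves 4.
For row 4, column 5: row 4 already has {1, 2, 3, 4}; that leaves 5.

p = 1, y = 2, b = 4, z = 5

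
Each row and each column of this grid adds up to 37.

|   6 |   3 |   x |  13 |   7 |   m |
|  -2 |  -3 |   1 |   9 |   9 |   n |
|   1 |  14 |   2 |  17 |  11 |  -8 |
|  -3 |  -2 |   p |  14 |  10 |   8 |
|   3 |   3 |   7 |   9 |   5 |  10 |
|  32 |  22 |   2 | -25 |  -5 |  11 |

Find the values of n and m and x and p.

Row 4 has -3 − 2 + 14 + 10 + 8 = 27; the blank must be 37 − 27 = 10.
Column 3 has 1 + 2 + 10 + 7 + 2 = 22; the blank must be 37 − 22 = 15.
Row 1 has 6 + 3 + 15 + 13 + 7 = 44; the blank must be 37 − 44 = -7.
Row 2 has -2 − 3 + 1 + 9 + 9 = 14; the blank must be 37 − 14 = 23.

n = 23, m = -7, x = 15, p = 10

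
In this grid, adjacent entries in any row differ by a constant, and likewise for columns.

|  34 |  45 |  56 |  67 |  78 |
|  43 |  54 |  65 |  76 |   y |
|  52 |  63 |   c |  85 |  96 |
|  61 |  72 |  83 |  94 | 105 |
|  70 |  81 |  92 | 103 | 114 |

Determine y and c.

Along each row the entries change by 11 per step; down each column they change by 9.
Row 2: from 43 at column 1, stepping by 11 to column 5 gives 87.
Row 3: from 52 at column 1, stepping by 11 to column 3 gives 74.

y = 87, c = 74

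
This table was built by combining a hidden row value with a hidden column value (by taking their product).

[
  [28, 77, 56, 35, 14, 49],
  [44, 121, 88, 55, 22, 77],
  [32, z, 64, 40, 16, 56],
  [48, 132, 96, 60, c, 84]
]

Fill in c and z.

c = 24, z = 88

Each row is a constant multiple of every other row — this is a multiplication table with the headers hidden.
Row 4 is 60/35 = 12/7 times row 1, so its entry in column 5 is 14 × 12/7 = 24.
Row 3 is 40/35 = 8/7 times row 1, so its entry in column 2 is 77 × 8/7 = 88.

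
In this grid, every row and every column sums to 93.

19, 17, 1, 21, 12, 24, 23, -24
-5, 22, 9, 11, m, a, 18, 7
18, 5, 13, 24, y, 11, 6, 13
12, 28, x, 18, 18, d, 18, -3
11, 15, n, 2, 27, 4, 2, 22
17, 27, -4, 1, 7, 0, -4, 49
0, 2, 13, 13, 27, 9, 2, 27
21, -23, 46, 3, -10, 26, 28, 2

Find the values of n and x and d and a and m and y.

The known cells in row 3 total 90, leaving 93 − 90 = 3 for the blank.
The known cells in column 5 total 84, leaving 93 − 84 = 9 for the blank.
The known cells in row 2 total 71, leaving 93 − 71 = 22 for the blank.
The known cells in row 5 total 83, leaving 93 − 83 = 10 for the blank.
The known cells in column 3 total 88, leaving 93 − 88 = 5 for the blank.
The known cells in row 4 total 96, leaving 93 − 96 = -3 for the blank.

n = 10, x = 5, d = -3, a = 22, m = 9, y = 3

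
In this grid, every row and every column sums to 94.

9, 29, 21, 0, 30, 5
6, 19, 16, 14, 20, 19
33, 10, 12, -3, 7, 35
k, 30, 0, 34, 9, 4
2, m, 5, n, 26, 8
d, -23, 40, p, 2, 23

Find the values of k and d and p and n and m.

Row 4: 30 + 0 + 34 + 9 + 4 = 77, so its missing entry is 94 − 77 = 17.
Column 1: 9 + 6 + 33 + 17 + 2 = 67, so its missing entry is 94 − 67 = 27.
Row 6: 27 − 23 + 40 + 2 + 23 = 69, so its missing entry is 94 − 69 = 25.
Column 4: 0 + 14 − 3 + 34 + 25 = 70, so its missing entry is 94 − 70 = 24.
Row 5: 2 + 5 + 24 + 26 + 8 = 65, so its missing entry is 94 − 65 = 29.

k = 17, d = 27, p = 25, n = 24, m = 29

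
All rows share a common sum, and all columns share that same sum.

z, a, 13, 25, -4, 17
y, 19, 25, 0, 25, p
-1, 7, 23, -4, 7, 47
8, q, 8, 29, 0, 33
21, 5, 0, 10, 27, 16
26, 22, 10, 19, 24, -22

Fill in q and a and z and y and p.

Rows 3 and 5 both sum to 79, so that's the common total.
The known cells in column 6 total 91, leaving 79 − 91 = -12 for the blank.
The known cells in row 4 total 78, leaving 79 − 78 = 1 for the blank.
The known cells in column 2 total 54, leaving 79 − 54 = 25 for the blank.
The known cells in row 1 total 76, leaving 79 − 76 = 3 for the blank.
The known cells in row 2 total 57, leaving 79 − 57 = 22 for the blank.

q = 1, a = 25, z = 3, y = 22, p = -12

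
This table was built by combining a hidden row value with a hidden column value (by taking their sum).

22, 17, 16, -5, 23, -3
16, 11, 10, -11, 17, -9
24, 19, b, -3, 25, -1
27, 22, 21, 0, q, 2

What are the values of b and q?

b = 18, q = 28

The difference between any two rows is the same in every column — this is an addition table with the headers hidden.
Row 3 minus row 1 is -3 − (-5) = 2, so its entry in column 3 is 16 + 2 = 18.
Row 4 minus row 1 is 0 − (-5) = 5, so its entry in column 5 is 23 + 5 = 28.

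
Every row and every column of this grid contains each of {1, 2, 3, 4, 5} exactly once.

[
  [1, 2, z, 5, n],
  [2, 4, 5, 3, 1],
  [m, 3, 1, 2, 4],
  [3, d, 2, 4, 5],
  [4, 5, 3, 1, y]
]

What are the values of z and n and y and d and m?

Cell (5,5): row 5 already has {1, 3, 4, 5} → 2.
Cell (1,5): column 5 already has {1, 2, 4, 5} → 3.
At (row 4, col 2): row 4 already has {2, 3, 4, 5}, so the value is 1.
At (row 3, col 1): row 3 already has {1, 2, 3, 4}, so the value is 5.
For row 1, column 3: row 1 already has {1, 2, 3, 5}; that leaves 4.

z = 4, n = 3, y = 2, d = 1, m = 5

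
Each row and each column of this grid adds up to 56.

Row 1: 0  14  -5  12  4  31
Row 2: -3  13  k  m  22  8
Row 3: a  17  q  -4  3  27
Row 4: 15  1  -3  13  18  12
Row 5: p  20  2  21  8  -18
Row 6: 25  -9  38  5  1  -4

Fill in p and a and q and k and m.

p = 23, a = -4, q = 17, k = 7, m = 9

Row 5 has 20 + 2 + 21 + 8 − 18 = 33; the blank must be 56 − 33 = 23.
Column 1 has 0 − 3 + 15 + 23 + 25 = 60; the blank must be 56 − 60 = -4.
Row 3 has -4 + 17 − 4 + 3 + 27 = 39; the blank must be 56 − 39 = 17.
Column 3 has -5 + 17 − 3 + 2 + 38 = 49; the blank must be 56 − 49 = 7.
Row 2 has -3 + 13 + 7 + 22 + 8 = 47; the blank must be 56 − 47 = 9.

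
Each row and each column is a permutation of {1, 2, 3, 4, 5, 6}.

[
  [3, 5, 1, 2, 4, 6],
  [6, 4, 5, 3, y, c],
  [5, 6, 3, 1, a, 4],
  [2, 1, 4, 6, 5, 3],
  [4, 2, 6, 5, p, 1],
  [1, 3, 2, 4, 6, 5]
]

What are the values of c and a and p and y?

c = 2, a = 2, p = 3, y = 1

At (row 5, col 5): row 5 already has {1, 2, 4, 5, 6}, so the value is 3.
For row 3, column 5: row 3 already has {1, 3, 4, 5, 6}; that leaves 2.
For row 2, column 5: column 5 already has {2, 3, 4, 5, 6}; that leaves 1.
Cell (2,6): row 2 already has {1, 3, 4, 5, 6} → 2.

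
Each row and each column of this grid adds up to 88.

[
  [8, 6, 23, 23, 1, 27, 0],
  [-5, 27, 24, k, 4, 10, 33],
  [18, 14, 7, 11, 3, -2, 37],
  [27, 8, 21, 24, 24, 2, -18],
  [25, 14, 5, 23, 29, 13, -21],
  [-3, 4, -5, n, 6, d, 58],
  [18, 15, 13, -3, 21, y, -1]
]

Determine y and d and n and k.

y = 25, d = 13, n = 15, k = -5

Row 2 has -5 + 27 + 24 + 4 + 10 + 33 = 93; the blank must be 88 − 93 = -5.
Column 4 has 23 − 5 + 11 + 24 + 23 − 3 = 73; the blank must be 88 − 73 = 15.
Row 6 has -3 + 4 − 5 + 15 + 6 + 58 = 75; the blank must be 88 − 75 = 13.
Row 7 has 18 + 15 + 13 − 3 + 21 − 1 = 63; the blank must be 88 − 63 = 25.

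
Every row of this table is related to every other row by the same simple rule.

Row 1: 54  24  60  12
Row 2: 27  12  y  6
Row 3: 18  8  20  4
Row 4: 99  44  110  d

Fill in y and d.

y = 30, d = 22

Each row is a constant multiple of every other row — this is a multiplication table with the headers hidden.
Row 2 is 27/54 = 1/2 times row 1, so its entry in column 3 is 60 × 1/2 = 30.
Row 4 is 99/54 = 11/6 times row 1, so its entry in column 4 is 12 × 11/6 = 22.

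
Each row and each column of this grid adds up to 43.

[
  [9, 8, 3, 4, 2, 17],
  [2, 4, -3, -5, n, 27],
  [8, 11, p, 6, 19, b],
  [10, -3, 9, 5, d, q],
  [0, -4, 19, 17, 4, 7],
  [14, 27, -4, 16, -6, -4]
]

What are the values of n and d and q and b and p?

Row 2 has 2 + 4 − 3 − 5 + 27 = 25; the blank must be 43 − 25 = 18.
Column 5 has 2 + 18 + 19 + 4 − 6 = 37; the blank must be 43 − 37 = 6.
Column 3 has 3 − 3 + 9 + 19 − 4 = 24; the blank must be 43 − 24 = 19.
Row 3 has 8 + 11 + 19 + 6 + 19 = 63; the blank must be 43 − 63 = -20.
Row 4 has 10 − 3 + 9 + 5 + 6 = 27; the blank must be 43 − 27 = 16.

n = 18, d = 6, q = 16, b = -20, p = 19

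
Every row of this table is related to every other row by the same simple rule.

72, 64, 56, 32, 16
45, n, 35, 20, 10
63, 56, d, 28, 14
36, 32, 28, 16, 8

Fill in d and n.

d = 49, n = 40

Each row is a constant multiple of every other row — this is a multiplication table with the headers hidden.
Row 3 is 28/32 = 7/8 times row 1, so its entry in column 3 is 56 × 7/8 = 49.
Row 2 is 20/32 = 5/8 times row 1, so its entry in column 2 is 64 × 5/8 = 40.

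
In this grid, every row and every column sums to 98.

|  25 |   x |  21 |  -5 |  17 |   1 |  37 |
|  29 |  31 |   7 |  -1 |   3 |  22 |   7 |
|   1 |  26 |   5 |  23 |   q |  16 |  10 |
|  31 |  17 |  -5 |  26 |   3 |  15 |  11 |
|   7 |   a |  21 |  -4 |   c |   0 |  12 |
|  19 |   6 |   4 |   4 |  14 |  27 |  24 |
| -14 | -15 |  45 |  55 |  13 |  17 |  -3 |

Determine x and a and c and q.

x = 2, a = 31, c = 31, q = 17

Row 1: 25 + 21 − 5 + 17 + 1 + 37 = 96, so its missing entry is 98 − 96 = 2.
Row 3: 1 + 26 + 5 + 23 + 16 + 10 = 81, so its missing entry is 98 − 81 = 17.
Column 2: 2 + 31 + 26 + 17 + 6 − 15 = 67, so its missing entry is 98 − 67 = 31.
Row 5: 7 + 31 + 21 − 4 + 0 + 12 = 67, so its missing entry is 98 − 67 = 31.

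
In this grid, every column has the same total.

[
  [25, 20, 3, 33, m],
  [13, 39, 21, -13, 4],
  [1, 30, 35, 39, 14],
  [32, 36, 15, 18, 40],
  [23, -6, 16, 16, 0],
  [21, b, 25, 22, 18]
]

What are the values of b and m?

Columns 3 and 4 both add up to 115, so every column sums to 115.
Column 2: 20 + 39 + 30 + 36 − 6 = 119, so the missing entry is 115 − 119 = -4.
Column 5: 4 + 14 + 40 + 0 + 18 = 76, so the missing entry is 115 − 76 = 39.

b = -4, m = 39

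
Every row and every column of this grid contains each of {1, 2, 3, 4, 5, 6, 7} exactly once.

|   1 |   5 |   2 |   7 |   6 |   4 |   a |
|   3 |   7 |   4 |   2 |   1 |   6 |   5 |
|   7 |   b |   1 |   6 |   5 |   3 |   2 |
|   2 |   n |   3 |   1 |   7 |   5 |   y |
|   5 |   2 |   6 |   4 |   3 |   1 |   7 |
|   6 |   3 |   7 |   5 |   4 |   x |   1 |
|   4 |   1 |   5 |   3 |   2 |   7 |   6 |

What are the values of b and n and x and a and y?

Cell (6,6): row 6 already has {1, 3, 4, 5, 6, 7} → 2.
At (row 3, col 2): row 3 already has {1, 2, 3, 5, 6, 7}, so the value is 4.
At (row 4, col 2): column 2 already has {1, 2, 3, 4, 5, 7}, so the value is 6.
At (row 1, col 7): row 1 already has {1, 2, 4, 5, 6, 7}, so the value is 3.
Cell (4,7): row 4 already has {1, 2, 3, 5, 6, 7} → 4.

b = 4, n = 6, x = 2, a = 3, y = 4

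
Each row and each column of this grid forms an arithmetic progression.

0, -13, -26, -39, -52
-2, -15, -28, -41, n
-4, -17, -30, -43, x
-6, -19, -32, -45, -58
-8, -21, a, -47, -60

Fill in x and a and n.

Along each row the entries change by -13 per step; down each column they change by -2.
Row 3: from -4 at column 1, stepping by -13 to column 5 gives -56.
Row 5: from -8 at column 1, stepping by -13 to column 3 gives -34.
Row 2: from -2 at column 1, stepping by -13 to column 5 gives -54.

x = -56, a = -34, n = -54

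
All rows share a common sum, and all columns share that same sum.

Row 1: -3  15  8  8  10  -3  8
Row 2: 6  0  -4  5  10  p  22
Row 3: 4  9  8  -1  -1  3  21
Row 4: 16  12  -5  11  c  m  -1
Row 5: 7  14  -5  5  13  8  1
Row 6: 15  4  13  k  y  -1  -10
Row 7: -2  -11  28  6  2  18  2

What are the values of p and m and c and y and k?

Rows 1 and 3 both sum to 43, so that's the common total.
Row 2 has 6 + 0 − 4 + 5 + 10 + 22 = 39; the blank must be 43 − 39 = 4.
Column 4 has 8 + 5 − 1 + 11 + 5 + 6 = 34; the blank must be 43 − 34 = 9.
Row 6 has 15 + 4 + 13 + 9 − 1 − 10 = 30; the blank must be 43 − 30 = 13.
Column 5 has 10 + 10 − 1 + 13 + 13 + 2 = 47; the blank must be 43 − 47 = -4.
Row 4 has 16 + 12 − 5 + 11 − 4 − 1 = 29; the blank must be 43 − 29 = 14.

p = 4, m = 14, c = -4, y = 13, k = 9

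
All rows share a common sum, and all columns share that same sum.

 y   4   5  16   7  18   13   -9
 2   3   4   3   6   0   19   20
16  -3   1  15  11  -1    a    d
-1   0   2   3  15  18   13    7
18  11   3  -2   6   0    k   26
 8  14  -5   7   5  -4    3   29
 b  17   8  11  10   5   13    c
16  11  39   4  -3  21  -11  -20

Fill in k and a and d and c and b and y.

k = -5, a = 12, d = 6, c = -2, b = -5, y = 3

Rows 2 and 4 both sum to 57, so that's the common total.
Row 1 has 4 + 5 + 16 + 7 + 18 + 13 − 9 = 54; the blank must be 57 − 54 = 3.
Row 5 has 18 + 11 + 3 − 2 + 6 + 0 + 26 = 62; the blank must be 57 − 62 = -5.
Column 7 has 13 + 19 + 13 − 5 + 3 + 13 − 11 = 45; the blank must be 57 − 45 = 12.
Row 3 has 16 − 3 + 1 + 15 + 11 − 1 + 12 = 51; the blank must be 57 − 51 = 6.
Column 8 has -9 + 20 + 6 + 7 + 26 + 29 − 20 = 59; the blank must be 57 − 59 = -2.
Row 7 has 17 + 8 + 11 + 10 + 5 + 13 − 2 = 62; the blank must be 57 − 62 = -5.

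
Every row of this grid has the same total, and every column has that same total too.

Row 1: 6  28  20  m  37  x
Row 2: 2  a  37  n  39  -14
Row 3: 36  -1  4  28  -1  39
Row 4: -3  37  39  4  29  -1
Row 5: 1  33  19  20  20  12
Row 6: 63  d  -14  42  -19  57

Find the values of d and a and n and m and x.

d = -24, a = 32, n = 9, m = 2, x = 12

Rows 3 and 4 both sum to 105, so that's the common total.
The known cells in row 6 total 129, leaving 105 − 129 = -24 for the blank.
The known cells in column 2 total 73, leaving 105 − 73 = 32 for the blank.
The known cells in column 6 total 93, leaving 105 − 93 = 12 for the blank.
The known cells in row 1 total 103, leaving 105 − 103 = 2 for the blank.
The known cells in row 2 total 96, leaving 105 − 96 = 9 for the blank.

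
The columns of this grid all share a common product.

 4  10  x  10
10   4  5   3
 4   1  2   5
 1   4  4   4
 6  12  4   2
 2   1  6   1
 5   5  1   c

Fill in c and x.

Columns 1 and 2 each multiply to 9600, so every column has product 9600.
Column 4: 10×3×5×4×2×1 = 1200, so the missing entry is 9600 ÷ 1200 = 8.
Column 3: 5×2×4×4×6×1 = 960, so the missing entry is 9600 ÷ 960 = 10.

c = 8, x = 10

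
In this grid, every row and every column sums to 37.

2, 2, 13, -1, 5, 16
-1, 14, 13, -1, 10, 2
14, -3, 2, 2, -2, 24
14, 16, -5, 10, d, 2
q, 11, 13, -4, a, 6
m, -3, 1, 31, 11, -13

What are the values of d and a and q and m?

d = 0, a = 13, q = -2, m = 10

Row 6 has -3 + 1 + 31 + 11 − 13 = 27; the blank must be 37 − 27 = 10.
Column 1 has 2 − 1 + 14 + 14 + 10 = 39; the blank must be 37 − 39 = -2.
Row 5 has -2 + 11 + 13 − 4 + 6 = 24; the blank must be 37 − 24 = 13.
Row 4 has 14 + 16 − 5 + 10 + 2 = 37; the blank must be 37 − 37 = 0.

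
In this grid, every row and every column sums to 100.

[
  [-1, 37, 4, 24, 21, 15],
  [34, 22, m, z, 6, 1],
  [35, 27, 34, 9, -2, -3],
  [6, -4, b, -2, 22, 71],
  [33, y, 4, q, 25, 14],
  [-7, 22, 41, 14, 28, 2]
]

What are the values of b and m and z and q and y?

b = 7, m = 10, z = 27, q = 28, y = -4

The known cells in column 2 total 104, leaving 100 − 104 = -4 for the blank.
The known cells in row 5 total 72, leaving 100 − 72 = 28 for the blank.
The known cells in row 4 total 93, leaving 100 − 93 = 7 for the blank.
The known cells in column 3 total 90, leaving 100 − 90 = 10 for the blank.
The known cells in row 2 total 73, leaving 100 − 73 = 27 for the blank.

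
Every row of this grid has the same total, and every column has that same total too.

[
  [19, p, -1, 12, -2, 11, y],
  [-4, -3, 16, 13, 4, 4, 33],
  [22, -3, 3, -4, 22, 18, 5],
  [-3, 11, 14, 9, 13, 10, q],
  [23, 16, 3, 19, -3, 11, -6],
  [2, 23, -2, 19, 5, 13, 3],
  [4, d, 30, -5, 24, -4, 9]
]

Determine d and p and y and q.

Rows 2 and 3 both sum to 63, so that's the common total.
Row 7: 4 + 30 − 5 + 24 − 4 + 9 = 58, so its missing entry is 63 − 58 = 5.
Column 2: -3 − 3 + 11 + 16 + 23 + 5 = 49, so its missing entry is 63 − 49 = 14.
Row 4: -3 + 11 + 14 + 9 + 13 + 10 = 54, so its missing entry is 63 − 54 = 9.
Row 1: 19 + 14 − 1 + 12 − 2 + 11 = 53, so its missing entry is 63 − 53 = 10.

d = 5, p = 14, y = 10, q = 9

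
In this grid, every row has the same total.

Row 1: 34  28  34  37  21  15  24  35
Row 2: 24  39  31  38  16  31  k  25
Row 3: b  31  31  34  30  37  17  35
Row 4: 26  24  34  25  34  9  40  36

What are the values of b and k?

b = 13, k = 24

Rows 1 and 4 both add up to 228, so every row sums to 228.
Row 3: 31 + 31 + 34 + 30 + 37 + 17 + 35 = 215, so the missing entry is 228 − 215 = 13.
Row 2: 24 + 39 + 31 + 38 + 16 + 31 + 25 = 204, so the missing entry is 228 − 204 = 24.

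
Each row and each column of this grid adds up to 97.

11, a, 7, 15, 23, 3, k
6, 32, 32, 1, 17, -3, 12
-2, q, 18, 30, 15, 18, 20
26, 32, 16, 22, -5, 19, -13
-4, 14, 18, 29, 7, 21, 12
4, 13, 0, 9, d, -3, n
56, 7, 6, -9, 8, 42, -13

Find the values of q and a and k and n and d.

q = -2, a = 1, k = 37, n = 42, d = 32

Row 3: -2 + 18 + 30 + 15 + 18 + 20 = 99, so its missing entry is 97 − 99 = -2.
Column 2: 32 − 2 + 32 + 14 + 13 + 7 = 96, so its missing entry is 97 − 96 = 1.
Column 5: 23 + 17 + 15 − 5 + 7 + 8 = 65, so its missing entry is 97 − 65 = 32.
Row 1: 11 + 1 + 7 + 15 + 23 + 3 = 60, so its missing entry is 97 − 60 = 37.
Row 6: 4 + 13 + 0 + 9 + 32 − 3 = 55, so its missing entry is 97 − 55 = 42.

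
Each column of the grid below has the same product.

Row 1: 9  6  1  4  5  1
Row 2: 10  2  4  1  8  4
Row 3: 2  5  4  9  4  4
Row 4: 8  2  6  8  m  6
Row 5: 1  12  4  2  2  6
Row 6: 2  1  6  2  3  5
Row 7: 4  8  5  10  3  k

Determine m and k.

m = 4, k = 4

Columns 1 and 3 each multiply to 11520, so every column has product 11520.
Column 5: 5×8×4×2×3×3 = 2880, so the missing entry is 11520 ÷ 2880 = 4.
Column 6: 1×4×4×6×6×5 = 2880, so the missing entry is 11520 ÷ 2880 = 4.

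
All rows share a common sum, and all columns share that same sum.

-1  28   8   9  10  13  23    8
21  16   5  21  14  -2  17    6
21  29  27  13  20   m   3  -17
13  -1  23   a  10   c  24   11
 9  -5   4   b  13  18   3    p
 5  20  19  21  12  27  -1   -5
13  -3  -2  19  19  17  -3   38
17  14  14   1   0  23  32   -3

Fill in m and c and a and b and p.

Rows 1 and 2 both sum to 98, so that's the common total.
Row 3 has 21 + 29 + 27 + 13 + 20 + 3 − 17 = 96; the blank must be 98 − 96 = 2.
Column 8 has 8 + 6 − 17 + 11 − 5 + 38 − 3 = 38; the blank must be 98 − 38 = 60.
Row 5 has 9 − 5 + 4 + 13 + 18 + 3 + 60 = 102; the blank must be 98 − 102 = -4.
Column 4 has 9 + 21 + 13 − 4 + 21 + 19 + 1 = 80; the blank must be 98 − 80 = 18.
Row 4 has 13 − 1 + 23 + 18 + 10 + 24 + 11 = 98; the blank must be 98 − 98 = 0.

m = 2, c = 0, a = 18, b = -4, p = 60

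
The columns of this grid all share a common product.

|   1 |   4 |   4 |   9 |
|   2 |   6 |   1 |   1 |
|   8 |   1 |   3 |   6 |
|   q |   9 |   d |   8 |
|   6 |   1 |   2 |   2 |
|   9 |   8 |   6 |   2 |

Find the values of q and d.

Columns 2 and 4 each multiply to 1728, so every column has product 1728.
Column 1: 1×2×8×6×9 = 864, so the missing entry is 1728 ÷ 864 = 2.
Column 3: 4×1×3×2×6 = 144, so the missing entry is 1728 ÷ 144 = 12.

q = 2, d = 12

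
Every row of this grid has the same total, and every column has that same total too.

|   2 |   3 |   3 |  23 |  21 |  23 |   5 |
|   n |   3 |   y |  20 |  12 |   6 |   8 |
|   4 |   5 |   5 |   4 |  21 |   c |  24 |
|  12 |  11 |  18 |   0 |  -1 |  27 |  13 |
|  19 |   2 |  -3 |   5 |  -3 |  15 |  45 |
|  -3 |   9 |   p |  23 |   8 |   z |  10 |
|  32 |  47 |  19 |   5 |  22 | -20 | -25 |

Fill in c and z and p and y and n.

Rows 1 and 4 both sum to 80, so that's the common total.
Column 1: 2 + 4 + 12 + 19 − 3 + 32 = 66, so its missing entry is 80 − 66 = 14.
Row 2: 14 + 3 + 20 + 12 + 6 + 8 = 63, so its missing entry is 80 − 63 = 17.
Row 3: 4 + 5 + 5 + 4 + 21 + 24 = 63, so its missing entry is 80 − 63 = 17.
Column 6: 23 + 6 + 17 + 27 + 15 − 20 = 68, so its missing entry is 80 − 68 = 12.
Row 6: -3 + 9 + 23 + 8 + 12 + 10 = 59, so its missing entry is 80 − 59 = 21.

c = 17, z = 12, p = 21, y = 17, n = 14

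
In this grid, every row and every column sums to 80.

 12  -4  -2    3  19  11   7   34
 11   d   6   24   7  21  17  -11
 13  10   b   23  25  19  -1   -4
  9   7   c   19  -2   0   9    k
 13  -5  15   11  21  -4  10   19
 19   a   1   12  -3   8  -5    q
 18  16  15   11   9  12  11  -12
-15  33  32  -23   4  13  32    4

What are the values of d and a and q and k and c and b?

Row 2 has 11 + 6 + 24 + 7 + 21 + 17 − 11 = 75; the blank must be 80 − 75 = 5.
Column 2 has -4 + 5 + 10 + 7 − 5 + 16 + 33 = 62; the blank must be 80 − 62 = 18.
Row 6 has 19 + 18 + 1 + 12 − 3 + 8 − 5 = 50; the blank must be 80 − 50 = 30.
Column 8 has 34 − 11 − 4 + 19 + 30 − 12 + 4 = 60; the blank must be 80 − 60 = 20.
Row 3 has 13 + 10 + 23 + 25 + 19 − 1 − 4 = 85; the blank must be 80 − 85 = -5.
Row 4 has 9 + 7 + 19 − 2 + 0 + 9 + 20 = 62; the blank must be 80 − 62 = 18.

d = 5, a = 18, q = 30, k = 20, c = 18, b = -5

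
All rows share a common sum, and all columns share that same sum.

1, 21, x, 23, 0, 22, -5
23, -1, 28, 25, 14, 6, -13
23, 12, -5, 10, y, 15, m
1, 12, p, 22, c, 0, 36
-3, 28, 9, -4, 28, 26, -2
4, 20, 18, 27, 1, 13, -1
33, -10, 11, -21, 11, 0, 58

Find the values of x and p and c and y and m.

Rows 2 and 5 both sum to 82, so that's the common total.
The known cells in row 1 total 62, leaving 82 − 62 = 20 for the blank.
The known cells in column 7 total 73, leaving 82 − 73 = 9 for the blank.
The known cells in row 3 total 64, leaving 82 − 64 = 18 for the blank.
The known cells in column 5 total 72, leaving 82 − 72 = 10 for the blank.
The known cells in row 4 total 81, leaving 82 − 81 = 1 for the blank.

x = 20, p = 1, c = 10, y = 18, m = 9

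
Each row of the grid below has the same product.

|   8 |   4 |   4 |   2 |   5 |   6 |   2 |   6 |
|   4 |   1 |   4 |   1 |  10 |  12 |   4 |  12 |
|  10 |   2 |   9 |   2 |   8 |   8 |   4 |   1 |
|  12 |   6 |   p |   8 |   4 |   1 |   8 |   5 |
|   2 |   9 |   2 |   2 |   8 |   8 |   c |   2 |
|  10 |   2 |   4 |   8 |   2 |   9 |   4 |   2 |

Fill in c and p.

c = 10, p = 1

Rows 1 and 6 each multiply to 92160, so every row has product 92160.
Row 5: 2×9×2×2×8×8×2 = 9216, so the missing entry is 92160 ÷ 9216 = 10.
Row 4: 12×6×8×4×1×8×5 = 92160, so the missing entry is 92160 ÷ 92160 = 1.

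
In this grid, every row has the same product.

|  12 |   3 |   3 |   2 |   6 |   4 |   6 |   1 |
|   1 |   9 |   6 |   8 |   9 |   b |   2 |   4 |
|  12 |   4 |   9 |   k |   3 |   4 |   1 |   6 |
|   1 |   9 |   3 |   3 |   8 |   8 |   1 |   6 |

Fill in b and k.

b = 1, k = 1

Rows 1 and 4 each multiply to 31104, so every row has product 31104.
Row 2: 1×9×6×8×9×2×4 = 31104, so the missing entry is 31104 ÷ 31104 = 1.
Row 3: 12×4×9×3×4×1×6 = 31104, so the missing entry is 31104 ÷ 31104 = 1.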